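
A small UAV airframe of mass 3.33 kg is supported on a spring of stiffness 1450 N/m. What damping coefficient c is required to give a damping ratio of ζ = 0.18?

25.0 N·s/m

c_c = 2√(k·m) = 2√(1450 × 3.33) = 139.0 N·s/m.
c = ζ·c_c = 0.18 × 139.0 = 25.02 N·s/m.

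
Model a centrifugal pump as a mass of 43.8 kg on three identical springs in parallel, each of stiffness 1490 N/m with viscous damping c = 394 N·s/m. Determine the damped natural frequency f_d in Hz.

1.44 Hz

Parallel springs add: k_eq = 3 × 1490 = 4470 N/m.
ω_n = √(k_eq/m) = √(4470/43.8) = 10.10 rad/s.
Critical damping c_c = 2√(k_eq·m) = 2√(4470 × 43.8) = 885.0 N·s/m, so ζ = c/c_c = 394/885.0 = 0.4452.
ω_d = ω_n√(1 − ζ²) = 10.10 × √(1 − 0.198) = 9.046 rad/s.
f_d = ω_d/(2π) = 1.440 Hz.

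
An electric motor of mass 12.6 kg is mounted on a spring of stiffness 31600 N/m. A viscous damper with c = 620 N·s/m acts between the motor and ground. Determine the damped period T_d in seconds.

0.144 s

ω_n = √(k/m) = √(31600/12.6) = 50.08 rad/s.
Critical damping c_c = 2√(k·m) = 2√(31600 × 12.6) = 1262 N·s/m, so ζ = c/c_c = 620/1262 = 0.4913.
ω_d = ω_n√(1 − ζ²) = 50.08 × √(1 − 0.241) = 43.62 rad/s.
T_d = 2π/ω_d = 0.1440 s.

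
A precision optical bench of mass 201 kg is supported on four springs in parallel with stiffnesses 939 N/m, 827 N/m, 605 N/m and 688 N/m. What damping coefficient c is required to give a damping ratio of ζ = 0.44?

Parallel springs add: k_eq = 939 + 827 + 605 + 688 = 3059 N/m.
c_c = 2√(k_eq·m) = 2√(3059 × 201) = 1568 N·s/m.
c = ζ·c_c = 0.44 × 1568 = 690.0 N·s/m.

690 N·s/m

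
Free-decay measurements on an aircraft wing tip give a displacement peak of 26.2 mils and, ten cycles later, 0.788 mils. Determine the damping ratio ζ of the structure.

0.0557

Logarithmic decrement δ = (1/n)·ln(x₀/x_n) = (1/10)·ln(26.2/0.788) = (1/10)·ln(33.25) = 0.3504.
ζ = δ/√(4π² + δ²) = 0.3504/√(39.48 + 0.123) = 0.3504/6.293 = 0.05568.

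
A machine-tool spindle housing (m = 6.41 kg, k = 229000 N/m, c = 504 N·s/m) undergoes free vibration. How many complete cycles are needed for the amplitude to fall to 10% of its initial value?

ζ = c/(2√(km)) = 504/(2√(229000 × 6.41)) = 504/2423 = 0.2080.
Logarithmic decrement δ = 2πζ/√(1 − ζ²) = 2π × 0.2080/√(1 − 0.0433) = 1.336.
x_n/x₀ = e^(−nδ) ≤ 0.1; take ln: n ≥ ln(1/0.1)/δ = 2.303/1.336 = 1.723.
So 2 complete cycles are required.

2 cycles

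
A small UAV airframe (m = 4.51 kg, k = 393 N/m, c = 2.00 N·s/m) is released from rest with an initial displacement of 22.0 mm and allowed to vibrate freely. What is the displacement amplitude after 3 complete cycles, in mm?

14.1 mm

ζ = c/(2√(km)) = 2.00/(2√(393 × 4.51)) = 2.00/84.20 = 0.02375.
Logarithmic decrement δ = 2πζ/√(1 − ζ²) = 2π × 0.02375/√(1 − 0.000564) = 0.1493.
After n cycles, x_n/x₀ = e^(−nδ), so x_3 = 22.0 × e^(−3 × 0.1493) = 22.0 × 0.6390 = 14.06 mm.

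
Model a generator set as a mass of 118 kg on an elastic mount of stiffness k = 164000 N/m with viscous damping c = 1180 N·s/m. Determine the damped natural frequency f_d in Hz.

5.88 Hz

ω_n = √(k/m) = √(164000/118) = 37.28 rad/s.
Critical damping c_c = 2√(k·m) = 2√(164000 × 118) = 8798 N·s/m, so ζ = c/c_c = 1180/8798 = 0.1341.
ω_d = ω_n√(1 − ζ²) = 37.28 × √(1 − 0.0180) = 36.94 rad/s.
f_d = ω_d/(2π) = 5.880 Hz.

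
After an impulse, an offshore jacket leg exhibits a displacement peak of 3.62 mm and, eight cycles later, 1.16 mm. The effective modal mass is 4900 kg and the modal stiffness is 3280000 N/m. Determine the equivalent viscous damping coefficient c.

5740 N·s/m

Logarithmic decrement δ = (1/n)·ln(x₀/x_n) = (1/8)·ln(3.62/1.16) = (1/8)·ln(3.121) = 0.1423.
ζ = δ/√(4π² + δ²) = 0.1423/√(39.48 + 0.0202) = 0.1423/6.285 = 0.02264.
c = ζ · 2√(km) = 0.02264 × 2√(3280000 × 4900) = 0.02264 × 253600 = 5739 N·s/m.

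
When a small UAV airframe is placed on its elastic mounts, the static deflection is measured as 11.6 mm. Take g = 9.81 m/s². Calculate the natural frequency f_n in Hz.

ω_n = √(g/δ_st) = √(9.81/0.0116) = √845.7 = 29.08 rad/s.
f_n = ω_n/(2π) = 29.08/6.283 = 4.628 Hz.

4.63 Hz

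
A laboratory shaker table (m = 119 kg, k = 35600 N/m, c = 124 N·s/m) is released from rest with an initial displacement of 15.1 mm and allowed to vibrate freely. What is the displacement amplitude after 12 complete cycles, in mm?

1.56 mm

ζ = c/(2√(km)) = 124/(2√(35600 × 119)) = 124/4117 = 0.03012.
Logarithmic decrement δ = 2πζ/√(1 − ζ²) = 2π × 0.03012/√(1 − 0.000907) = 0.1894.
After n cycles, x_n/x₀ = e^(−nδ), so x_12 = 15.1 × e^(−12 × 0.1894) = 15.1 × 0.1031 = 1.557 mm.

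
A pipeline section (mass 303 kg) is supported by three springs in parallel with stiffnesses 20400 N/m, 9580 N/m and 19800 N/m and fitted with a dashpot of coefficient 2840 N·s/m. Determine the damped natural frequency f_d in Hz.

1.90 Hz

Parallel springs add: k_eq = 20400 + 9580 + 19800 = 49780 N/m.
ω_n = √(k_eq/m) = √(49780/303) = 12.82 rad/s.
Critical damping c_c = 2√(k_eq·m) = 2√(49780 × 303) = 7767 N·s/m, so ζ = c/c_c = 2840/7767 = 0.3656.
ω_d = ω_n√(1 − ζ²) = 12.82 × √(1 − 0.134) = 11.93 rad/s.
f_d = ω_d/(2π) = 1.899 Hz.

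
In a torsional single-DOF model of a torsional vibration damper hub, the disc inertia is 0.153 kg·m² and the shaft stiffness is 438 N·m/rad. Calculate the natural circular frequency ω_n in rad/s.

ω_n = √(k_t/J) = √(438/0.153) = √2863 = 53.50 rad/s.

53.5 rad/s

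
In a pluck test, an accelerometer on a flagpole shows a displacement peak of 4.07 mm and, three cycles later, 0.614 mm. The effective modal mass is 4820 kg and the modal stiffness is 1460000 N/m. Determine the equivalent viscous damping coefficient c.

16800 N·s/m

Logarithmic decrement δ = (1/n)·ln(x₀/x_n) = (1/3)·ln(4.07/0.614) = (1/3)·ln(6.629) = 0.6305.
ζ = δ/√(4π² + δ²) = 0.6305/√(39.48 + 0.397) = 0.6305/6.315 = 0.09984.
c = ζ · 2√(km) = 0.09984 × 2√(1460000 × 4820) = 0.09984 × 167800 = 16750 N·s/m.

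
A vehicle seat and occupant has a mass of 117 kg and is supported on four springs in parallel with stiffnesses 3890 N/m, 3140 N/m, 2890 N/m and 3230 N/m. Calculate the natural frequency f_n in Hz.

Parallel springs add: k_eq = 3890 + 3140 + 2890 + 3230 = 13150 N/m.
ω_n = √(k_eq/m) = √(13150/117) = √112.4 = 10.60 rad/s.
f_n = ω_n/(2π) = 10.60/6.283 = 1.687 Hz.

1.69 Hz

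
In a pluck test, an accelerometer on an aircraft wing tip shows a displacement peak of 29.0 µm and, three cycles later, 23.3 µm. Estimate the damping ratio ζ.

0.0116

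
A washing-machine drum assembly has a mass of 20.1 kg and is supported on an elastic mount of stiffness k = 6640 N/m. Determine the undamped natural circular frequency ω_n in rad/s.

18.2 rad/s

ω_n = √(k/m) = √(6640/20.1) = √330.3 = 18.18 rad/s.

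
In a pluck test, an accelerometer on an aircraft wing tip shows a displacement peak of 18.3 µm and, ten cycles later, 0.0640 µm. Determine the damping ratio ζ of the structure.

0.0897

Logarithmic decrement δ = (1/n)·ln(x₀/x_n) = (1/10)·ln(18.3/0.0640) = (1/10)·ln(285.9) = 0.5656.
ζ = δ/√(4π² + δ²) = 0.5656/√(39.48 + 0.320) = 0.5656/6.309 = 0.08965.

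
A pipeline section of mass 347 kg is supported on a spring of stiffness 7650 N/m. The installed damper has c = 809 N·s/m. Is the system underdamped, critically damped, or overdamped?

c_c = 2√(k·m) = 3259 N·s/m; ζ = c/c_c = 809/3259 = 0.248.
Since ζ < 1 the system is underdamped.

underdamped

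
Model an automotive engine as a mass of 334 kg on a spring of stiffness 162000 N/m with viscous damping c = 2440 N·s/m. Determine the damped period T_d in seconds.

ω_n = √(k/m) = √(162000/334) = 22.02 rad/s.
Critical damping c_c = 2√(k·m) = 2√(162000 × 334) = 14710 N·s/m, so ζ = c/c_c = 2440/14710 = 0.1659.
ω_d = ω_n√(1 − ζ²) = 22.02 × √(1 − 0.0275) = 21.72 rad/s.
T_d = 2π/ω_d = 0.2893 s.

0.289 s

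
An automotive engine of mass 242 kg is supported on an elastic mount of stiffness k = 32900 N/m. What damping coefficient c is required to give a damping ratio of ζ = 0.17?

c_c = 2√(k·m) = 2√(32900 × 242) = 5643 N·s/m.
c = ζ·c_c = 0.17 × 5643 = 959.4 N·s/m.

959 N·s/m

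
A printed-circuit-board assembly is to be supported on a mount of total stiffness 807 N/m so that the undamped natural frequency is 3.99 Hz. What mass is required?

ω_n = 2πf_n = 2π × 3.99 = 25.07 rad/s.
m = k/ω_n² = 807/25.07² = 807/628.5 = 1.284 kg.

1.28 kg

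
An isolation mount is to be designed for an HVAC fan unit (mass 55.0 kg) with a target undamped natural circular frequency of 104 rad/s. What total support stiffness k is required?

k = m·ω_n² = 55.0 × 104.0² = 55.0 × 10820 = 594900 N/m.

595000 N/m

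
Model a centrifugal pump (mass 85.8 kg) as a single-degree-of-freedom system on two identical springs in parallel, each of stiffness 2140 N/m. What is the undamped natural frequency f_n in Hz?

1.12 Hz

Parallel springs add: k_eq = 2 × 2140 = 4280 N/m.
ω_n = √(k_eq/m) = √(4280/85.8) = √49.88 = 7.063 rad/s.
f_n = ω_n/(2π) = 7.063/6.283 = 1.124 Hz.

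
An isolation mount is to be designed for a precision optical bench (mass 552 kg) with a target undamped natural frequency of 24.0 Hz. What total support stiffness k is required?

ω_n = 2πf_n = 2π × 24.0 = 150.8 rad/s.
k = m·ω_n² = 552 × 150.8² = 552 × 22740 = 12550000 N/m.

12600000 N/m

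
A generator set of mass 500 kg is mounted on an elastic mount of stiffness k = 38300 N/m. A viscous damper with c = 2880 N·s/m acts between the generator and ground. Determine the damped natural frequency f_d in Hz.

1.32 Hz

ω_n = √(k/m) = √(38300/500) = 8.752 rad/s.
Critical damping c_c = 2√(k·m) = 2√(38300 × 500) = 8752 N·s/m, so ζ = c/c_c = 2880/8752 = 0.3291.
ω_d = ω_n√(1 − ζ²) = 8.752 × √(1 − 0.108) = 8.265 rad/s.
f_d = ω_d/(2π) = 1.315 Hz.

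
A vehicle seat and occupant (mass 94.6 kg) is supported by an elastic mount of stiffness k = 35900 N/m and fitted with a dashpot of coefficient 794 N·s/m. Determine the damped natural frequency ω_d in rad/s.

ω_n = √(k/m) = √(35900/94.6) = 19.48 rad/s.
Critical damping c_c = 2√(k·m) = 2√(35900 × 94.6) = 3686 N·s/m, so ζ = c/c_c = 794/3686 = 0.2154.
ω_d = ω_n√(1 − ζ²) = 19.48 × √(1 − 0.0464) = 19.02 rad/s.

19.0 rad/s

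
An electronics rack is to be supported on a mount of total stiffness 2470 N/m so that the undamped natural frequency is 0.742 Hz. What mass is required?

114 kg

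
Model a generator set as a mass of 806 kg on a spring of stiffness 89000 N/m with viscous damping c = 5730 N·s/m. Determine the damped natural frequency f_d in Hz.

1.57 Hz

ω_n = √(k/m) = √(89000/806) = 10.51 rad/s.
Critical damping c_c = 2√(k·m) = 2√(89000 × 806) = 16940 N·s/m, so ζ = c/c_c = 5730/16940 = 0.3383.
ω_d = ω_n√(1 − ζ²) = 10.51 × √(1 − 0.114) = 9.889 rad/s.
f_d = ω_d/(2π) = 1.574 Hz.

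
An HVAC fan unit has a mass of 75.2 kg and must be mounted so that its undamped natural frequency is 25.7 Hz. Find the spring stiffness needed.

1960000 N/m

ω_n = 2πf_n = 2π × 25.7 = 161.5 rad/s.
k = m·ω_n² = 75.2 × 161.5² = 75.2 × 26080 = 1961000 N/m.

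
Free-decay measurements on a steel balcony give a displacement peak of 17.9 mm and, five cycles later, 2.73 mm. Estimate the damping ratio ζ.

0.0598

Logarithmic decrement δ = (1/n)·ln(x₀/x_n) = (1/5)·ln(17.9/2.73) = (1/5)·ln(6.557) = 0.3761.
ζ = δ/√(4π² + δ²) = 0.3761/√(39.48 + 0.141) = 0.3761/6.294 = 0.05975.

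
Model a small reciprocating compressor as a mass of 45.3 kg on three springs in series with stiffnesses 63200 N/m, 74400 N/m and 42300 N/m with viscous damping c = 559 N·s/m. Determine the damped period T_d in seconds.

0.323 s

Series springs: 1/k_eq = 1/63200 + 1/74400 + 1/42300 = 5.290×10^-5, so k_eq = 18900 N/m.
ω_n = √(k_eq/m) = √(18900/45.3) = 20.43 rad/s.
Critical damping c_c = 2√(k_eq·m) = 2√(18900 × 45.3) = 1851 N·s/m, so ζ = c/c_c = 559/1851 = 0.3020.
ω_d = ω_n√(1 − ζ²) = 20.43 × √(1 − 0.0912) = 19.47 rad/s.
T_d = 2π/ω_d = 0.3227 s.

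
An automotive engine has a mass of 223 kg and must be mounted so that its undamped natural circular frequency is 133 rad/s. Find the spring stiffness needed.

k = m·ω_n² = 223 × 133.0² = 223 × 17690 = 3945000 N/m.

3940000 N/m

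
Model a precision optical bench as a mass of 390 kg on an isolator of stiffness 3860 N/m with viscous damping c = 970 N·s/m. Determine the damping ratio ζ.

ω_n = √(k/m) = √(3860/390) = 3.146 rad/s.
Critical damping c_c = 2√(k·m) = 2√(3860 × 390) = 2454 N·s/m, so ζ = c/c_c = 970/2454 = 0.3953.

0.395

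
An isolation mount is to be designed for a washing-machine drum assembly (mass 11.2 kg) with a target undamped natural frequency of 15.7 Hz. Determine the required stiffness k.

ω_n = 2πf_n = 2π × 15.7 = 98.65 rad/s.
k = m·ω_n² = 11.2 × 98.65² = 11.2 × 9731 = 109000 N/m.

109000 N/m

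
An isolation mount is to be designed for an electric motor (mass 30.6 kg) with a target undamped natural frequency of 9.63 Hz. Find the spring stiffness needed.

ω_n = 2πf_n = 2π × 9.63 = 60.51 rad/s.
k = m·ω_n² = 30.6 × 60.51² = 30.6 × 3661 = 112000 N/m.

112000 N/m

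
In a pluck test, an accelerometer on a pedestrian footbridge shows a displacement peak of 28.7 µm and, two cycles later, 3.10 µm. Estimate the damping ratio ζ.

0.174

Logarithmic decrement δ = (1/n)·ln(x₀/x_n) = (1/2)·ln(28.7/3.10) = (1/2)·ln(9.258) = 1.113.
ζ = δ/√(4π² + δ²) = 1.113/√(39.48 + 1.24) = 1.113/6.381 = 0.1744.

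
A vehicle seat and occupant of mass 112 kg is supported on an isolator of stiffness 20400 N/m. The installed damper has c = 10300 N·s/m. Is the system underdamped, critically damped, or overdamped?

c_c = 2√(k·m) = 3023 N·s/m; ζ = c/c_c = 10300/3023 = 3.41.
Since ζ > 1 the system is overdamped.

overdamped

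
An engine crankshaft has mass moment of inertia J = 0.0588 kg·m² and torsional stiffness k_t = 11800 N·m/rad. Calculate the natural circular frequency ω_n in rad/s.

448 rad/s

ω_n = √(k_t/J) = √(11800/0.0588) = √200700 = 448.0 rad/s.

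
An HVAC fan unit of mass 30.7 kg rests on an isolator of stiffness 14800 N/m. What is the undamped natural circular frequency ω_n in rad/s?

22.0 rad/s

ω_n = √(k/m) = √(14800/30.7) = √482.1 = 21.96 rad/s.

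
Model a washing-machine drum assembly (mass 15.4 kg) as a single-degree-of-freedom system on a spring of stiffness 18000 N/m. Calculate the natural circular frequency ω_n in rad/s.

34.2 rad/s

ω_n = √(k/m) = √(18000/15.4) = √1169 = 34.19 rad/s.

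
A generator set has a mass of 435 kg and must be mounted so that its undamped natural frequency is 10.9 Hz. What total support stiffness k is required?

2040000 N/m

ω_n = 2πf_n = 2π × 10.9 = 68.49 rad/s.
k = m·ω_n² = 435 × 68.49² = 435 × 4690 = 2040000 N/m.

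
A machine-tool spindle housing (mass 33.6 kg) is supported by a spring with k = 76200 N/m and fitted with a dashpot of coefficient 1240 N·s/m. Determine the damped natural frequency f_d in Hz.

6.99 Hz

ω_n = √(k/m) = √(76200/33.6) = 47.62 rad/s.
Critical damping c_c = 2√(k·m) = 2√(76200 × 33.6) = 3200 N·s/m, so ζ = c/c_c = 1240/3200 = 0.3875.
ω_d = ω_n√(1 − ζ²) = 47.62 × √(1 − 0.150) = 43.90 rad/s.
f_d = ω_d/(2π) = 6.987 Hz.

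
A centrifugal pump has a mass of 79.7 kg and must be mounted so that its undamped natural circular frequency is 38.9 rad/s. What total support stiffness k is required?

121000 N/m

k = m·ω_n² = 79.7 × 38.90² = 79.7 × 1513 = 120600 N/m.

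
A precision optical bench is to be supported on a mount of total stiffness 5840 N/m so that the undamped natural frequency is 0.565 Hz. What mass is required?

463 kg

ω_n = 2πf_n = 2π × 0.565 = 3.550 rad/s.
m = k/ω_n² = 5840/3.550² = 5840/12.60 = 463.4 kg.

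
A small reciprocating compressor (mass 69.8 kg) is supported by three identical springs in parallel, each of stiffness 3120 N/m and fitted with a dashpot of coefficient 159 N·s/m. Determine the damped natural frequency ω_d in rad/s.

Parallel springs add: k_eq = 3 × 3120 = 9360 N/m.
ω_n = √(k_eq/m) = √(9360/69.8) = 11.58 rad/s.
Critical damping c_c = 2√(k_eq·m) = 2√(9360 × 69.8) = 1617 N·s/m, so ζ = c/c_c = 159/1617 = 0.09836.
ω_d = ω_n√(1 − ζ²) = 11.58 × √(1 − 0.00967) = 11.52 rad/s.

11.5 rad/s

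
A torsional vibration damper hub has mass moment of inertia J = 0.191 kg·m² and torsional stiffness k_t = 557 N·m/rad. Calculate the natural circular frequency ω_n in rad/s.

54.0 rad/s

ω_n = √(k_t/J) = √(557/0.191) = √2916 = 54.00 rad/s.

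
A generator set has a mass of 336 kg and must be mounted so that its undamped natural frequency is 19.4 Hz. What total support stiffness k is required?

ω_n = 2πf_n = 2π × 19.4 = 121.9 rad/s.
k = m·ω_n² = 336 × 121.9² = 336 × 14860 = 4992000 N/m.

4990000 N/m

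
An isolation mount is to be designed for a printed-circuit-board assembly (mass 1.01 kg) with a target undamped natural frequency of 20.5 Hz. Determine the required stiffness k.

16800 N/m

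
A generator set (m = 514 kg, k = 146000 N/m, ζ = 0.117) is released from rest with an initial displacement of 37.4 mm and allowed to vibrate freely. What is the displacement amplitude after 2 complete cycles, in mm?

8.51 mm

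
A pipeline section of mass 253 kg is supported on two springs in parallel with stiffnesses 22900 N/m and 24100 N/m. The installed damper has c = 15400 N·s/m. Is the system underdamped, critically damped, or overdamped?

Parallel springs add: k_eq = 22900 + 24100 = 47000 N/m.
c_c = 2√(k_eq·m) = 6897 N·s/m; ζ = c/c_c = 15400/6897 = 2.23.
Since ζ > 1 the system is overdamped.

overdamped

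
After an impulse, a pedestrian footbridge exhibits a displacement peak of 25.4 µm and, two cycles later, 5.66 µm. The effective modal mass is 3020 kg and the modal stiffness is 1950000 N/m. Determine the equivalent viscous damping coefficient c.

18200 N·s/m

Logarithmic decrement δ = (1/n)·ln(x₀/x_n) = (1/2)·ln(25.4/5.66) = (1/2)·ln(4.488) = 0.7507.
ζ = δ/√(4π² + δ²) = 0.7507/√(39.48 + 0.563) = 0.7507/6.328 = 0.1186.
c = ζ · 2√(km) = 0.1186 × 2√(1950000 × 3020) = 0.1186 × 153500 = 18210 N·s/m.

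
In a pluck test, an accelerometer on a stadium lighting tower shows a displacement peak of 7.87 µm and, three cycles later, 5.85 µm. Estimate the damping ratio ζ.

Logarithmic decrement δ = (1/n)·ln(x₀/x_n) = (1/3)·ln(7.87/5.85) = (1/3)·ln(1.345) = 0.09887.
ζ = δ/√(4π² + δ²) = 0.09887/√(39.48 + 0.00978) = 0.09887/6.284 = 0.01573.

0.0157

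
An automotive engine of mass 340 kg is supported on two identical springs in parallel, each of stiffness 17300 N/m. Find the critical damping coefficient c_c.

6860 N·s/m

Parallel springs add: k_eq = 2 × 17300 = 34600 N/m.
c_c = 2√(k_eq·m) = 2√(34600 × 340) = 2 × 3430 = 6860 N·s/m.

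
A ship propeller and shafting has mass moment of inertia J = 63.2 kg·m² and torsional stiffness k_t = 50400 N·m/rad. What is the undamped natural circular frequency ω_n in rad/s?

ω_n = √(k_t/J) = √(50400/63.2) = √797.5 = 28.24 rad/s.

28.2 rad/s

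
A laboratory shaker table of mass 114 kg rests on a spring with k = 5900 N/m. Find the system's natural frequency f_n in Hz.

ω_n = √(k/m) = √(5900/114) = √51.75 = 7.194 rad/s.
f_n = ω_n/(2π) = 7.194/6.283 = 1.145 Hz.

1.14 Hz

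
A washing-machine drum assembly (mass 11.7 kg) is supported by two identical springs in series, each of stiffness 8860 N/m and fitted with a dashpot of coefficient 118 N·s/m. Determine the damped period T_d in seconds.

0.334 s

Series springs: 1/k_eq = 2/8860, so k_eq = 8860/2 = 4430 N/m.
ω_n = √(k_eq/m) = √(4430/11.7) = 19.46 rad/s.
Critical damping c_c = 2√(k_eq·m) = 2√(4430 × 11.7) = 455.3 N·s/m, so ζ = c/c_c = 118/455.3 = 0.2592.
ω_d = ω_n√(1 − ζ²) = 19.46 × √(1 − 0.0672) = 18.79 rad/s.
T_d = 2π/ω_d = 0.3343 s.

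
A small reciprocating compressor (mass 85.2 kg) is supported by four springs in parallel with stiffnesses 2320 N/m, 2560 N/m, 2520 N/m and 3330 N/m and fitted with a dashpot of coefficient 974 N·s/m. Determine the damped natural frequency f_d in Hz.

1.54 Hz

Parallel springs add: k_eq = 2320 + 2560 + 2520 + 3330 = 10730 N/m.
ω_n = √(k_eq/m) = √(10730/85.2) = 11.22 rad/s.
Critical damping c_c = 2√(k_eq·m) = 2√(10730 × 85.2) = 1912 N·s/m, so ζ = c/c_c = 974/1912 = 0.5093.
ω_d = ω_n√(1 − ζ²) = 11.22 × √(1 − 0.259) = 9.657 rad/s.
f_d = ω_d/(2π) = 1.537 Hz.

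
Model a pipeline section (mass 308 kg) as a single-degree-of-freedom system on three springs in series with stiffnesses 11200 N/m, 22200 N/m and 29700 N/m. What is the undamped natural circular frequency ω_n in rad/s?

4.40 rad/s

Series springs: 1/k_eq = 1/11200 + 1/22200 + 1/29700 = 0.0001680, so k_eq = 5952 N/m.
ω_n = √(k_eq/m) = √(5952/308) = √19.33 = 4.396 rad/s.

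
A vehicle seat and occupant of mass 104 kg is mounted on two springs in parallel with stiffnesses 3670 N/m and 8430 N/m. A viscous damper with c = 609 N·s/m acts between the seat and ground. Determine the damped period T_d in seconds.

0.605 s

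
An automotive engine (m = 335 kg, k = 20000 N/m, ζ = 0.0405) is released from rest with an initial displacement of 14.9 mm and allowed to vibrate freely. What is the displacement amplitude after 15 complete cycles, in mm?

Logarithmic decrement δ = 2πζ/√(1 − ζ²) = 2π × 0.04050/√(1 − 0.00164) = 0.2547.
After n cycles, x_n/x₀ = e^(−nδ), so x_15 = 14.9 × e^(−15 × 0.2547) = 14.9 × 0.02192 = 0.3267 mm.

0.327 mm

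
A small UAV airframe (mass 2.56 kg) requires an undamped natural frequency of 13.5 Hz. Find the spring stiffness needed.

18400 N/m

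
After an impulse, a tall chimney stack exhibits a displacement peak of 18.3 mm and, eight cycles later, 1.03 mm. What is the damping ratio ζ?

0.0571

Logarithmic decrement δ = (1/n)·ln(x₀/x_n) = (1/8)·ln(18.3/1.03) = (1/8)·ln(17.77) = 0.3597.
ζ = δ/√(4π² + δ²) = 0.3597/√(39.48 + 0.129) = 0.3597/6.293 = 0.05715.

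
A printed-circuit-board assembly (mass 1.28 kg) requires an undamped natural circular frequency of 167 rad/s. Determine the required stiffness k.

k = m·ω_n² = 1.28 × 167.0² = 1.28 × 27890 = 35700 N/m.

35700 N/m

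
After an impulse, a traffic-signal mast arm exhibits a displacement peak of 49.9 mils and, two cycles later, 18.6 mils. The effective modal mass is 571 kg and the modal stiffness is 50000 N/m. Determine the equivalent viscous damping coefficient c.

837 N·s/m

Logarithmic decrement δ = (1/n)·ln(x₀/x_n) = (1/2)·ln(49.9/18.6) = (1/2)·ln(2.683) = 0.4934.
ζ = δ/√(4π² + δ²) = 0.4934/√(39.48 + 0.243) = 0.4934/6.303 = 0.07829.
c = ζ · 2√(km) = 0.07829 × 2√(50000 × 571) = 0.07829 × 10690 = 836.6 N·s/m.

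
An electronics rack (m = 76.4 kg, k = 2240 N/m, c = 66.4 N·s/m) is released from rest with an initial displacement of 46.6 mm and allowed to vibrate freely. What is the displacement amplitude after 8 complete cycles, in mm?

ζ = c/(2√(km)) = 66.4/(2√(2240 × 76.4)) = 66.4/827.4 = 0.08025.
Logarithmic decrement δ = 2πζ/√(1 − ζ²) = 2π × 0.08025/√(1 − 0.00644) = 0.5059.
After n cycles, x_n/x₀ = e^(−nδ), so x_8 = 46.6 × e^(−8 × 0.5059) = 46.6 × 0.01747 = 0.8143 mm.

0.814 mm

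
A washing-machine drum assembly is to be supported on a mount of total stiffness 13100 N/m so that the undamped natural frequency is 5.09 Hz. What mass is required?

ω_n = 2πf_n = 2π × 5.09 = 31.98 rad/s.
m = k/ω_n² = 13100/31.98² = 13100/1023 = 12.81 kg.

12.8 kg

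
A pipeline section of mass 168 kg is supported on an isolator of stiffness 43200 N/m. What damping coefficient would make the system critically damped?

5390 N·s/m

c_c = 2√(k·m) = 2√(43200 × 168) = 2 × 2694 = 5388 N·s/m.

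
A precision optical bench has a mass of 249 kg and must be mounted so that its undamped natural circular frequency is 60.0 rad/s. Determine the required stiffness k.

k = m·ω_n² = 249 × 60.00² = 249 × 3600 = 896400 N/m.

896000 N/m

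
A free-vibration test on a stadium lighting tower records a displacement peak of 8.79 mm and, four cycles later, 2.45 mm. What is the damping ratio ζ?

0.0508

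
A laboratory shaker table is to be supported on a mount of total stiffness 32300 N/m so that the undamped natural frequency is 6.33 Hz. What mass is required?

ω_n = 2πf_n = 2π × 6.33 = 39.77 rad/s.
m = k/ω_n² = 32300/39.77² = 32300/1582 = 20.42 kg.

20.4 kg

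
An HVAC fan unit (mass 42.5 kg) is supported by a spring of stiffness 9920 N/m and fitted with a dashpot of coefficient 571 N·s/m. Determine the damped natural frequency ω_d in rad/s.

13.7 rad/s

ω_n = √(k/m) = √(9920/42.5) = 15.28 rad/s.
Critical damping c_c = 2√(k·m) = 2√(9920 × 42.5) = 1299 N·s/m, so ζ = c/c_c = 571/1299 = 0.4397.
ω_d = ω_n√(1 − ζ²) = 15.28 × √(1 − 0.193) = 13.72 rad/s.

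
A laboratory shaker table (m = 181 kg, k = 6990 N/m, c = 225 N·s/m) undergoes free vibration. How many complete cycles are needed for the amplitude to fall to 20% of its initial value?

3 cycles

ζ = c/(2√(km)) = 225/(2√(6990 × 181)) = 225/2250 = 0.1000.
Logarithmic decrement δ = 2πζ/√(1 − ζ²) = 2π × 0.1000/√(1 − 0.0100) = 0.6316.
x_n/x₀ = e^(−nδ) ≤ 0.2; take ln: n ≥ ln(1/0.2)/δ = 1.609/0.6316 = 2.548.
So 3 complete cycles are required.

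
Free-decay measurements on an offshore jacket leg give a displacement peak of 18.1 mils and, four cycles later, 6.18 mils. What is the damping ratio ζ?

0.0427

Logarithmic decrement δ = (1/n)·ln(x₀/x_n) = (1/4)·ln(18.1/6.18) = (1/4)·ln(2.929) = 0.2686.
ζ = δ/√(4π² + δ²) = 0.2686/√(39.48 + 0.0722) = 0.2686/6.289 = 0.04272.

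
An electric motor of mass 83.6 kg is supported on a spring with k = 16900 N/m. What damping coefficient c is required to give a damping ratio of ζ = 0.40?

c_c = 2√(k·m) = 2√(16900 × 83.6) = 2377 N·s/m.
c = ζ·c_c = 0.40 × 2377 = 950.9 N·s/m.

951 N·s/m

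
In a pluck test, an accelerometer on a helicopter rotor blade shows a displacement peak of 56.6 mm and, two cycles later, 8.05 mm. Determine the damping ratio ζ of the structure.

Logarithmic decrement δ = (1/n)·ln(x₀/x_n) = (1/2)·ln(56.6/8.05) = (1/2)·ln(7.031) = 0.9752.
ζ = δ/√(4π² + δ²) = 0.9752/√(39.48 + 0.951) = 0.9752/6.358 = 0.1534.

0.153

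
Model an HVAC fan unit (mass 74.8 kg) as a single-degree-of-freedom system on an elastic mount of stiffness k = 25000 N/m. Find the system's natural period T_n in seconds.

ω_n = √(k/m) = √(25000/74.8) = √334.2 = 18.28 rad/s.
T_n = 2π/ω_n = 6.283/18.28 = 0.3437 s.

0.344 s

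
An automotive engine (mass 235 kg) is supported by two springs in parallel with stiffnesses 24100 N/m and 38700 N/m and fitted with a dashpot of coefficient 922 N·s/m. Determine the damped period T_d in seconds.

0.387 s

Parallel springs add: k_eq = 24100 + 38700 = 62800 N/m.
ω_n = √(k_eq/m) = √(62800/235) = 16.35 rad/s.
Critical damping c_c = 2√(k_eq·m) = 2√(62800 × 235) = 7683 N·s/m, so ζ = c/c_c = 922/7683 = 0.1200.
ω_d = ω_n√(1 − ζ²) = 16.35 × √(1 − 0.0144) = 16.23 rad/s.
T_d = 2π/ω_d = 0.3872 s.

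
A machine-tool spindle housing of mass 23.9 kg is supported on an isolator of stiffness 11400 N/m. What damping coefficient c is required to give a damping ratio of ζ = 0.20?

c_c = 2√(k·m) = 2√(11400 × 23.9) = 1044 N·s/m.
c = ζ·c_c = 0.20 × 1044 = 208.8 N·s/m.

209 N·s/m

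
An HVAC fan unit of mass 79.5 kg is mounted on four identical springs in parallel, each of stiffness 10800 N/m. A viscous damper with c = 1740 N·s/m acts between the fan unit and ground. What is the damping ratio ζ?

Parallel springs add: k_eq = 4 × 10800 = 43200 N/m.
ω_n = √(k_eq/m) = √(43200/79.5) = 23.31 rad/s.
Critical damping c_c = 2√(k_eq·m) = 2√(43200 × 79.5) = 3706 N·s/m, so ζ = c/c_c = 1740/3706 = 0.4695.

0.469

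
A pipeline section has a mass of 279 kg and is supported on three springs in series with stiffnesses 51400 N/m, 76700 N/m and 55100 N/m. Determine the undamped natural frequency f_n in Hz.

Series springs: 1/k_eq = 1/51400 + 1/76700 + 1/55100 = 5.064×10^-5, so k_eq = 19750 N/m.
ω_n = √(k_eq/m) = √(19750/279) = √70.78 = 8.413 rad/s.
f_n = ω_n/(2π) = 8.413/6.283 = 1.339 Hz.

1.34 Hz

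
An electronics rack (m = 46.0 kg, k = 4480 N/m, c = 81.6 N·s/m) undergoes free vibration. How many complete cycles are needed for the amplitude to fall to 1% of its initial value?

9 cycles

ζ = c/(2√(km)) = 81.6/(2√(4480 × 46.0)) = 81.6/907.9 = 0.08988.
Logarithmic decrement δ = 2πζ/√(1 − ζ²) = 2π × 0.08988/√(1 − 0.00808) = 0.5670.
x_n/x₀ = e^(−nδ) ≤ 0.01; take ln: n ≥ ln(1/0.01)/δ = 4.605/0.5670 = 8.122.
So 9 complete cycles are required.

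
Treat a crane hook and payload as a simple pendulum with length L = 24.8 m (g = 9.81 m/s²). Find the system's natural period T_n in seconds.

For a simple pendulum ω_n = √(g/L) = √(9.81/24.8) = √0.3956 = 0.6289 rad/s.
T_n = 2π/ω_n = 6.283/0.6289 = 9.990 s.

9.99 s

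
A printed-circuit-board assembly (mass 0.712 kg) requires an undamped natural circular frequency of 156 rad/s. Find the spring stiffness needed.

17300 N/m

k = m·ω_n² = 0.712 × 156.0² = 0.712 × 24340 = 17330 N/m.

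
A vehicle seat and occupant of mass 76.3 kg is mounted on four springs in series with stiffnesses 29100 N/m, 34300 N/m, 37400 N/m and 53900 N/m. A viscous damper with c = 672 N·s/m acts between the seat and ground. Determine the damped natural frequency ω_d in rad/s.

10.1 rad/s

Series springs: 1/k_eq = 1/29100 + 1/34300 + 1/37400 + 1/53900 = 0.0001088, so k_eq = 9190 N/m.
ω_n = √(k_eq/m) = √(9190/76.3) = 10.97 rad/s.
Critical damping c_c = 2√(k_eq·m) = 2√(9190 × 76.3) = 1675 N·s/m, so ζ = c/c_c = 672/1675 = 0.4012.
ω_d = ω_n√(1 − ζ²) = 10.97 × √(1 − 0.161) = 10.05 rad/s.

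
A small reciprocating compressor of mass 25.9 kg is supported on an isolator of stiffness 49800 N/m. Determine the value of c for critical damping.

2270 N·s/m

c_c = 2√(k·m) = 2√(49800 × 25.9) = 2 × 1136 = 2271 N·s/m.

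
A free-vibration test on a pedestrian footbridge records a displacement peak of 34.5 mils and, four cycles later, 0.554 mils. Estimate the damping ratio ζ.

0.162

Logarithmic decrement δ = (1/n)·ln(x₀/x_n) = (1/4)·ln(34.5/0.554) = (1/4)·ln(62.27) = 1.033.
ζ = δ/√(4π² + δ²) = 1.033/√(39.48 + 1.07) = 1.033/6.368 = 0.1622.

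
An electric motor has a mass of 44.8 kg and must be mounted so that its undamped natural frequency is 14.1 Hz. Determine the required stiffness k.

352000 N/m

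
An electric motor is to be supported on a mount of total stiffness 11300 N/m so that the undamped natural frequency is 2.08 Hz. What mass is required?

66.2 kg

ω_n = 2πf_n = 2π × 2.08 = 13.07 rad/s.
m = k/ω_n² = 11300/13.07² = 11300/170.8 = 66.16 kg.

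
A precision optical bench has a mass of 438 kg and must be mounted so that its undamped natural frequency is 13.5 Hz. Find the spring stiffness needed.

ω_n = 2πf_n = 2π × 13.5 = 84.82 rad/s.
k = m·ω_n² = 438 × 84.82² = 438 × 7195 = 3151000 N/m.

3150000 N/m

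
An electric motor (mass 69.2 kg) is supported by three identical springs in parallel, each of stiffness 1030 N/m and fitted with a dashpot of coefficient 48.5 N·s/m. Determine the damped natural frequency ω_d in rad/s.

6.67 rad/s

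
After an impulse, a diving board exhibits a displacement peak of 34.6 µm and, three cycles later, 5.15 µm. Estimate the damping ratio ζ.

Logarithmic decrement δ = (1/n)·ln(x₀/x_n) = (1/3)·ln(34.6/5.15) = (1/3)·ln(6.718) = 0.6350.
ζ = δ/√(4π² + δ²) = 0.6350/√(39.48 + 0.403) = 0.6350/6.315 = 0.1005.

0.101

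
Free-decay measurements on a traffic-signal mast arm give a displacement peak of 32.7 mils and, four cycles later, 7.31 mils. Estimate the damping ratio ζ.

0.0595

Logarithmic decrement δ = (1/n)·ln(x₀/x_n) = (1/4)·ln(32.7/7.31) = (1/4)·ln(4.473) = 0.3745.
ζ = δ/√(4π² + δ²) = 0.3745/√(39.48 + 0.140) = 0.3745/6.294 = 0.05950.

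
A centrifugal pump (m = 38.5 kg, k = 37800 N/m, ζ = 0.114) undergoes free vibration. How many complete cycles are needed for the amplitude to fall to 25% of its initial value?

2 cycles

Logarithmic decrement δ = 2πζ/√(1 − ζ²) = 2π × 0.1140/√(1 − 0.0130) = 0.7210.
x_n/x₀ = e^(−nδ) ≤ 0.25; take ln: n ≥ ln(1/0.25)/δ = 1.386/0.7210 = 1.923.
So 2 complete cycles are required.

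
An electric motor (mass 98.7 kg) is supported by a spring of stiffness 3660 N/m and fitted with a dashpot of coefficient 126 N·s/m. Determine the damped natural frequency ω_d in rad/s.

6.06 rad/s

ω_n = √(k/m) = √(3660/98.7) = 6.090 rad/s.
Critical damping c_c = 2√(k·m) = 2√(3660 × 98.7) = 1202 N·s/m, so ζ = c/c_c = 126/1202 = 0.1048.
ω_d = ω_n√(1 − ζ²) = 6.090 × √(1 − 0.0110) = 6.056 rad/s.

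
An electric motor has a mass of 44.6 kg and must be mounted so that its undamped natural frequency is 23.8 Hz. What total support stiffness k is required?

997000 N/m

ω_n = 2πf_n = 2π × 23.8 = 149.5 rad/s.
k = m·ω_n² = 44.6 × 149.5² = 44.6 × 22360 = 997400 N/m.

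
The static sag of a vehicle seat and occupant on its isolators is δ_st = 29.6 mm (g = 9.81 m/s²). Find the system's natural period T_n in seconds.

ω_n = √(g/δ_st) = √(9.81/0.0296) = √331.4 = 18.20 rad/s.
T_n = 2π/ω_n = 6.283/18.20 = 0.3451 s.

0.345 s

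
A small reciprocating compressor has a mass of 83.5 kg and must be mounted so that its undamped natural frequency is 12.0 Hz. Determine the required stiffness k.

ω_n = 2πf_n = 2π × 12.0 = 75.40 rad/s.
k = m·ω_n² = 83.5 × 75.40² = 83.5 × 5685 = 474700 N/m.

475000 N/m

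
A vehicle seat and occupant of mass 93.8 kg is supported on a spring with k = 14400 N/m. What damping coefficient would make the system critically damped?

c_c = 2√(k·m) = 2√(14400 × 93.8) = 2 × 1162 = 2324 N·s/m.

2320 N·s/m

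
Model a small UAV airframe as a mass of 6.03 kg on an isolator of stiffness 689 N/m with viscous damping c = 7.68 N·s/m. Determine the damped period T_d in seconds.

ω_n = √(k/m) = √(689.0/6.03) = 10.69 rad/s.
Critical damping c_c = 2√(k·m) = 2√(689.0 × 6.03) = 128.9 N·s/m, so ζ = c/c_c = 7.68/128.9 = 0.05957.
ω_d = ω_n√(1 − ζ²) = 10.69 × √(1 − 0.00355) = 10.67 rad/s.
T_d = 2π/ω_d = 0.5888 s.

0.589 s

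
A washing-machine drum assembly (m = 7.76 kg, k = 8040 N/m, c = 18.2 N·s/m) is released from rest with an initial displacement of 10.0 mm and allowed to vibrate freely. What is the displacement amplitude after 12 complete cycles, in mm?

0.640 mm

ζ = c/(2√(km)) = 18.2/(2√(8040 × 7.76)) = 18.2/499.6 = 0.03643.
Logarithmic decrement δ = 2πζ/√(1 − ζ²) = 2π × 0.03643/√(1 − 0.00133) = 0.2291.
After n cycles, x_n/x₀ = e^(−nδ), so x_12 = 10.0 × e^(−12 × 0.2291) = 10.0 × 0.06401 = 0.6401 mm.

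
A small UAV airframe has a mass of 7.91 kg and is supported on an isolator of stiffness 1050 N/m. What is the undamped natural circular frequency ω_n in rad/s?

11.5 rad/s

ω_n = √(k/m) = √(1050/7.91) = √132.7 = 11.52 rad/s.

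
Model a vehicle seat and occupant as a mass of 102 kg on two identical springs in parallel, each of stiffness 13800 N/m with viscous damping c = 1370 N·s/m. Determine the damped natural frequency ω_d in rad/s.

Parallel springs add: k_eq = 2 × 13800 = 27600 N/m.
ω_n = √(k_eq/m) = √(27600/102) = 16.45 rad/s.
Critical damping c_c = 2√(k_eq·m) = 2√(27600 × 102) = 3356 N·s/m, so ζ = c/c_c = 1370/3356 = 0.4083.
ω_d = ω_n√(1 − ζ²) = 16.45 × √(1 − 0.167) = 15.02 rad/s.

15.0 rad/s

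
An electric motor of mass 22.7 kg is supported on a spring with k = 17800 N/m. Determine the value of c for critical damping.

1270 N·s/m

c_c = 2√(k·m) = 2√(17800 × 22.7) = 2 × 635.7 = 1271 N·s/m.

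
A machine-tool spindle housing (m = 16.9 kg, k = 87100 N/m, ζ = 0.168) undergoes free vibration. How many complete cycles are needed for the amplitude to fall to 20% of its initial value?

Logarithmic decrement δ = 2πζ/√(1 − ζ²) = 2π × 0.1680/√(1 − 0.0282) = 1.071.
x_n/x₀ = e^(−nδ) ≤ 0.2; take ln: n ≥ ln(1/0.2)/δ = 1.609/1.071 = 1.503.
So 2 complete cycles are required.

2 cycles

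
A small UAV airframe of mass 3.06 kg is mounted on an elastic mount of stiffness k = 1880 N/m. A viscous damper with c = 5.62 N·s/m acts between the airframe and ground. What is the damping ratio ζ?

0.0370

ω_n = √(k/m) = √(1880/3.06) = 24.79 rad/s.
Critical damping c_c = 2√(k·m) = 2√(1880 × 3.06) = 151.7 N·s/m, so ζ = c/c_c = 5.62/151.7 = 0.03705.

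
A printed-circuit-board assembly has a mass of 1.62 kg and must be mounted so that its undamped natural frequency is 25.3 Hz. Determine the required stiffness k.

40900 N/m

ω_n = 2πf_n = 2π × 25.3 = 159.0 rad/s.
k = m·ω_n² = 1.62 × 159.0² = 1.62 × 25270 = 40940 N/m.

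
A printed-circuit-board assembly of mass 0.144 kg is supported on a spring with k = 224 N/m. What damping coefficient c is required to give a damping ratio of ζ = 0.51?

5.79 N·s/m

c_c = 2√(k·m) = 2√(224.0 × 0.144) = 11.36 N·s/m.
c = ζ·c_c = 0.51 × 11.36 = 5.793 N·s/m.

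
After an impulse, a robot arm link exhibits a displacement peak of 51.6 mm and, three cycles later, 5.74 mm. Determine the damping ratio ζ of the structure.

0.116

Logarithmic decrement δ = (1/n)·ln(x₀/x_n) = (1/3)·ln(51.6/5.74) = (1/3)·ln(8.990) = 0.7320.
ζ = δ/√(4π² + δ²) = 0.7320/√(39.48 + 0.536) = 0.7320/6.326 = 0.1157.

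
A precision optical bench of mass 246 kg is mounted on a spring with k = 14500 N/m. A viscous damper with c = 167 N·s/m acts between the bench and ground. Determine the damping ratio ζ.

0.0442

ω_n = √(k/m) = √(14500/246) = 7.677 rad/s.
Critical damping c_c = 2√(k·m) = 2√(14500 × 246) = 3777 N·s/m, so ζ = c/c_c = 167/3777 = 0.04421.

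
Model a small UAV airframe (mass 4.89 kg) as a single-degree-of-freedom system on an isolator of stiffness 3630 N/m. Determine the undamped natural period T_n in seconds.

0.231 s

ω_n = √(k/m) = √(3630/4.89) = √742.3 = 27.25 rad/s.
T_n = 2π/ω_n = 6.283/27.25 = 0.2306 s.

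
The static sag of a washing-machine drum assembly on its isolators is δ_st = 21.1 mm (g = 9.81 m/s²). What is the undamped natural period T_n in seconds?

ω_n = √(g/δ_st) = √(9.81/0.0211) = √464.9 = 21.56 rad/s.
T_n = 2π/ω_n = 6.283/21.56 = 0.2914 s.

0.291 s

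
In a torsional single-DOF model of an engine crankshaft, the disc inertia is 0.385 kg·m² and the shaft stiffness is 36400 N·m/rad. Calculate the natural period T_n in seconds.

ω_n = √(k_t/J) = √(36400/0.385) = √94550 = 307.5 rad/s.
T_n = 2π/ω_n = 6.283/307.5 = 0.02043 s.

0.0204 s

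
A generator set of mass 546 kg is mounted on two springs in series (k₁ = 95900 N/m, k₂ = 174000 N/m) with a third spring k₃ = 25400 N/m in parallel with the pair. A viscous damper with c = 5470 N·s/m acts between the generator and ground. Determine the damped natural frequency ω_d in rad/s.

Series pair: k_s = k₁k₂/(k₁+k₂) = (95900)(174000)/(95900 + 174000) = 61830 N/m. In parallel with k₃: k_eq = 61830 + 25400 = 87230 N/m.
ω_n = √(k_eq/m) = √(87230/546) = 12.64 rad/s.
Critical damping c_c = 2√(k_eq·m) = 2√(87230 × 546) = 13800 N·s/m, so ζ = c/c_c = 5470/13800 = 0.3963.
ω_d = ω_n√(1 − ζ²) = 12.64 × √(1 − 0.157) = 11.60 rad/s.

11.6 rad/s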